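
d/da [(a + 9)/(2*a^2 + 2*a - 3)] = (2*a^2 + 2*a - 2*(a + 9)*(2*a + 1) - 3)/(2*a^2 + 2*a - 3)^2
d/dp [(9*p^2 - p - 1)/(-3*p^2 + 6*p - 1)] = (51*p^2 - 24*p + 7)/(9*p^4 - 36*p^3 + 42*p^2 - 12*p + 1)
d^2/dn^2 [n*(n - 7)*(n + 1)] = 6*n - 12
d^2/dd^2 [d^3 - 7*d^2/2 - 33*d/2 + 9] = 6*d - 7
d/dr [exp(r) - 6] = exp(r)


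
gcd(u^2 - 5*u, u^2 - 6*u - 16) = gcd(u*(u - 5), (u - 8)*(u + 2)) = 1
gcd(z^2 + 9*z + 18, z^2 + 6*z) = z + 6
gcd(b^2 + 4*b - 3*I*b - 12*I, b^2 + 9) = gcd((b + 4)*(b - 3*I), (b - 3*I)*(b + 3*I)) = b - 3*I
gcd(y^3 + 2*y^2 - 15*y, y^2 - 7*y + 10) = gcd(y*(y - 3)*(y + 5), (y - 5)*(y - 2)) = 1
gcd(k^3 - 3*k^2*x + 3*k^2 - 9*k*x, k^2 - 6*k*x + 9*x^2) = -k + 3*x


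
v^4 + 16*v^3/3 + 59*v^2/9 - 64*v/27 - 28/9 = (v - 2/3)*(v + 2/3)*(v + 7/3)*(v + 3)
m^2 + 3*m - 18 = (m - 3)*(m + 6)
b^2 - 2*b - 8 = (b - 4)*(b + 2)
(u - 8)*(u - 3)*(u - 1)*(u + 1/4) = u^4 - 47*u^3/4 + 32*u^2 - 61*u/4 - 6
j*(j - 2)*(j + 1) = j^3 - j^2 - 2*j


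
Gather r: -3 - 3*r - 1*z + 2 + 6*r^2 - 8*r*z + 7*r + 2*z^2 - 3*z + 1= 6*r^2 + r*(4 - 8*z) + 2*z^2 - 4*z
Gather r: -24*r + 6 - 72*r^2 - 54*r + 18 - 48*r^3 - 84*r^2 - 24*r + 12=-48*r^3 - 156*r^2 - 102*r + 36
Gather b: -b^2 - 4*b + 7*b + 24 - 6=-b^2 + 3*b + 18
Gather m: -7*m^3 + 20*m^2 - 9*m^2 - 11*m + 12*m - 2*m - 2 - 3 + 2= -7*m^3 + 11*m^2 - m - 3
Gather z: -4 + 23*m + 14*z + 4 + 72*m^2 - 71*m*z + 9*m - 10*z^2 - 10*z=72*m^2 + 32*m - 10*z^2 + z*(4 - 71*m)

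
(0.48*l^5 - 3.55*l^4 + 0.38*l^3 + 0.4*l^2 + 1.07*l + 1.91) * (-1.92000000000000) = -0.9216*l^5 + 6.816*l^4 - 0.7296*l^3 - 0.768*l^2 - 2.0544*l - 3.6672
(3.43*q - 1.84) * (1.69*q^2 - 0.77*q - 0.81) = 5.7967*q^3 - 5.7507*q^2 - 1.3615*q + 1.4904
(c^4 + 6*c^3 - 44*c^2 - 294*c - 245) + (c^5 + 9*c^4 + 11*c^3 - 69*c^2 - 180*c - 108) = c^5 + 10*c^4 + 17*c^3 - 113*c^2 - 474*c - 353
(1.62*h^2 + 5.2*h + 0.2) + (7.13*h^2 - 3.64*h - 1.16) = 8.75*h^2 + 1.56*h - 0.96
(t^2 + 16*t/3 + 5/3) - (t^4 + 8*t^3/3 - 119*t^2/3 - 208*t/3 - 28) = -t^4 - 8*t^3/3 + 122*t^2/3 + 224*t/3 + 89/3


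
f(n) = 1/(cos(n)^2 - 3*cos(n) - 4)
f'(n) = (2*sin(n)*cos(n) - 3*sin(n))/(cos(n)^2 - 3*cos(n) - 4)^2 = (2*cos(n) - 3)*sin(n)/(sin(n)^2 + 3*cos(n) + 3)^2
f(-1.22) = -0.20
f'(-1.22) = 0.09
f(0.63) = -0.17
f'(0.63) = -0.02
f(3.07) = -78.11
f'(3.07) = -2180.14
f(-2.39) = -0.78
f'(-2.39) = 1.88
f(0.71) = -0.18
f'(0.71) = -0.03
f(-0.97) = -0.19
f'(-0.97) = 0.05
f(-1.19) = -0.20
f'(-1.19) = 0.08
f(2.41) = -0.82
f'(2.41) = -2.03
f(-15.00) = -0.87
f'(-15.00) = 2.25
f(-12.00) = -0.17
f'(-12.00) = -0.02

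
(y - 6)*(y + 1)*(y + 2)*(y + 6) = y^4 + 3*y^3 - 34*y^2 - 108*y - 72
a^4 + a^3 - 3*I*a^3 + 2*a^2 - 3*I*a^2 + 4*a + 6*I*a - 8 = (a - 1)*(a + 2)*(a - 4*I)*(a + I)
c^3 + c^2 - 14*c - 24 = (c - 4)*(c + 2)*(c + 3)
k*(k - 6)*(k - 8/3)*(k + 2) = k^4 - 20*k^3/3 - 4*k^2/3 + 32*k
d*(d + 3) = d^2 + 3*d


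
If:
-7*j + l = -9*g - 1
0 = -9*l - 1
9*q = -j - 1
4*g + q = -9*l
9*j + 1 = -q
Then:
No Solution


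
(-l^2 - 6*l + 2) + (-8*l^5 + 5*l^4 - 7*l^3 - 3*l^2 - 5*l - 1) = -8*l^5 + 5*l^4 - 7*l^3 - 4*l^2 - 11*l + 1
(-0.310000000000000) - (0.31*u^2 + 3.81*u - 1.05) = -0.31*u^2 - 3.81*u + 0.74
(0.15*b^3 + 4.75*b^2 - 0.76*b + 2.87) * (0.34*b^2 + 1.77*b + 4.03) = 0.051*b^5 + 1.8805*b^4 + 8.7536*b^3 + 18.7731*b^2 + 2.0171*b + 11.5661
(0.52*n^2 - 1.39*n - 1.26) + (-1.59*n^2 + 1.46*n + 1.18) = -1.07*n^2 + 0.0700000000000001*n - 0.0800000000000001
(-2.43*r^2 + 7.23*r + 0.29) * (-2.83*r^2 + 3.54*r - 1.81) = 6.8769*r^4 - 29.0631*r^3 + 29.1718*r^2 - 12.0597*r - 0.5249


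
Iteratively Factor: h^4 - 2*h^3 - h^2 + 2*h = (h + 1)*(h^3 - 3*h^2 + 2*h) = h*(h + 1)*(h^2 - 3*h + 2) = h*(h - 2)*(h + 1)*(h - 1)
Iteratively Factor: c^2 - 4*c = (c)*(c - 4)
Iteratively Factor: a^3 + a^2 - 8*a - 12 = (a + 2)*(a^2 - a - 6) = (a + 2)^2*(a - 3)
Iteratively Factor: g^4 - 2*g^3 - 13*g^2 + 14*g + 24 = (g - 4)*(g^3 + 2*g^2 - 5*g - 6) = (g - 4)*(g + 1)*(g^2 + g - 6) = (g - 4)*(g + 1)*(g + 3)*(g - 2)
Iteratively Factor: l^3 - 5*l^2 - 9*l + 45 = (l + 3)*(l^2 - 8*l + 15) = (l - 5)*(l + 3)*(l - 3)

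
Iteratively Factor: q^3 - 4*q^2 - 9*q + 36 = (q - 3)*(q^2 - q - 12) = (q - 4)*(q - 3)*(q + 3)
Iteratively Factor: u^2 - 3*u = (u - 3)*(u)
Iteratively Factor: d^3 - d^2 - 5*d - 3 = (d - 3)*(d^2 + 2*d + 1) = (d - 3)*(d + 1)*(d + 1)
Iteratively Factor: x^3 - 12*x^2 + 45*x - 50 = (x - 5)*(x^2 - 7*x + 10) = (x - 5)^2*(x - 2)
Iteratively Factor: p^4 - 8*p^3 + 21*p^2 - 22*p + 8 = (p - 2)*(p^3 - 6*p^2 + 9*p - 4) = (p - 2)*(p - 1)*(p^2 - 5*p + 4) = (p - 4)*(p - 2)*(p - 1)*(p - 1)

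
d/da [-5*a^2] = -10*a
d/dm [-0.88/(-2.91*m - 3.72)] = -2.5608/(2.91*m + 3.72)^2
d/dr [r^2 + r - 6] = 2*r + 1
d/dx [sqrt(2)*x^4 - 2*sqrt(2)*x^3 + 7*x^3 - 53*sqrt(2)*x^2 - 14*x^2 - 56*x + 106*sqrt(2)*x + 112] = 4*sqrt(2)*x^3 - 6*sqrt(2)*x^2 + 21*x^2 - 106*sqrt(2)*x - 28*x - 56 + 106*sqrt(2)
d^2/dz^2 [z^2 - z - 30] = 2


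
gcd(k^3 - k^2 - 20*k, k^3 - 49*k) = k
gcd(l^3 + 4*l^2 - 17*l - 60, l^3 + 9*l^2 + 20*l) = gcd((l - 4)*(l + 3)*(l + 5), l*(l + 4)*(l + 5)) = l + 5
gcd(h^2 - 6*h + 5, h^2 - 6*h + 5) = h^2 - 6*h + 5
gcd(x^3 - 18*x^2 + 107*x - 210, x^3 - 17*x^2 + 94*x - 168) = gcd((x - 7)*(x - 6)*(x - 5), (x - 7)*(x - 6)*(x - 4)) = x^2 - 13*x + 42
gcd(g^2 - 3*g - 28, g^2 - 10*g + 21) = g - 7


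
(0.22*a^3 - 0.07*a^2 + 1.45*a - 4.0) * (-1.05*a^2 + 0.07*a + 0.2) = -0.231*a^5 + 0.0889*a^4 - 1.4834*a^3 + 4.2875*a^2 + 0.00999999999999995*a - 0.8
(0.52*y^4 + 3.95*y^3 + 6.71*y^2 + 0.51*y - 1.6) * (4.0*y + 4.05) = 2.08*y^5 + 17.906*y^4 + 42.8375*y^3 + 29.2155*y^2 - 4.3345*y - 6.48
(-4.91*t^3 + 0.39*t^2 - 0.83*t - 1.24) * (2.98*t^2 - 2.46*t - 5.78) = -14.6318*t^5 + 13.2408*t^4 + 24.947*t^3 - 3.9076*t^2 + 7.8478*t + 7.1672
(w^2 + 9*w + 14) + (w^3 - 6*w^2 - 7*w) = w^3 - 5*w^2 + 2*w + 14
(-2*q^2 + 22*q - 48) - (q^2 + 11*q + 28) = -3*q^2 + 11*q - 76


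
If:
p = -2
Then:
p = -2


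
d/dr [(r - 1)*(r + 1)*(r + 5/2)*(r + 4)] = 4*r^3 + 39*r^2/2 + 18*r - 13/2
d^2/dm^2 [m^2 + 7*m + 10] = 2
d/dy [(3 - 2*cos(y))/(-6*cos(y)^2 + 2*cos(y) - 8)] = (6*cos(y)^2 - 18*cos(y) - 5)*sin(y)/(2*(3*sin(y)^2 + cos(y) - 7)^2)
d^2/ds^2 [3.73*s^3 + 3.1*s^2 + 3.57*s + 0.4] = 22.38*s + 6.2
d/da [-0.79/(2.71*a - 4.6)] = 2.1409/(2.71*a - 4.6)^2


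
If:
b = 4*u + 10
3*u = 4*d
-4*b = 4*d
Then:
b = 30/19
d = -30/19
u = -40/19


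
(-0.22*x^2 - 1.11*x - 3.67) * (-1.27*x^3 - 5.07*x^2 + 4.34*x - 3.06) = 0.2794*x^5 + 2.5251*x^4 + 9.3338*x^3 + 14.4627*x^2 - 12.5312*x + 11.2302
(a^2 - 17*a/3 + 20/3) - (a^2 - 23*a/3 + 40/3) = 2*a - 20/3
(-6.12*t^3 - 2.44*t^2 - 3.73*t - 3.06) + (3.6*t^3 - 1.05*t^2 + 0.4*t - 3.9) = -2.52*t^3 - 3.49*t^2 - 3.33*t - 6.96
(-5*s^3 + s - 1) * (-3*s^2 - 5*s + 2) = 15*s^5 + 25*s^4 - 13*s^3 - 2*s^2 + 7*s - 2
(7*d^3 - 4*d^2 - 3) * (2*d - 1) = 14*d^4 - 15*d^3 + 4*d^2 - 6*d + 3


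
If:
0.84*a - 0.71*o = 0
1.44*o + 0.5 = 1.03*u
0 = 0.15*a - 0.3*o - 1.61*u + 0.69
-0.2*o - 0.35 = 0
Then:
No Solution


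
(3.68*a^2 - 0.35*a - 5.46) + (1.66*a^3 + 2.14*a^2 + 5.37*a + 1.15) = 1.66*a^3 + 5.82*a^2 + 5.02*a - 4.31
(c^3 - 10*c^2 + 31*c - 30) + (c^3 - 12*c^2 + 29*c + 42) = 2*c^3 - 22*c^2 + 60*c + 12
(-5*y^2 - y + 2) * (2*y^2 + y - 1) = -10*y^4 - 7*y^3 + 8*y^2 + 3*y - 2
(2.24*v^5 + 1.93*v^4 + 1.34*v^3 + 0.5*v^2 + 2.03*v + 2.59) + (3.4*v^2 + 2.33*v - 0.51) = 2.24*v^5 + 1.93*v^4 + 1.34*v^3 + 3.9*v^2 + 4.36*v + 2.08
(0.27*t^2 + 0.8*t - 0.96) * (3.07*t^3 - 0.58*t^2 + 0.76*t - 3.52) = 0.8289*t^5 + 2.2994*t^4 - 3.206*t^3 + 0.2144*t^2 - 3.5456*t + 3.3792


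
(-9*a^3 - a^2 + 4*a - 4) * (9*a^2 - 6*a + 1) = -81*a^5 + 45*a^4 + 33*a^3 - 61*a^2 + 28*a - 4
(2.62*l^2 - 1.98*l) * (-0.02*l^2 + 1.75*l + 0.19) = -0.0524*l^4 + 4.6246*l^3 - 2.9672*l^2 - 0.3762*l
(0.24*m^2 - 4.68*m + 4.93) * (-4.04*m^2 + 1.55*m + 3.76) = -0.9696*m^4 + 19.2792*m^3 - 26.2688*m^2 - 9.9553*m + 18.5368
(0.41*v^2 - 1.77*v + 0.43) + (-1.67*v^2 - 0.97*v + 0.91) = -1.26*v^2 - 2.74*v + 1.34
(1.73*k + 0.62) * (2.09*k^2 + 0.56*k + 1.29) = 3.6157*k^3 + 2.2646*k^2 + 2.5789*k + 0.7998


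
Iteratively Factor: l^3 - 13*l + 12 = (l - 3)*(l^2 + 3*l - 4) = (l - 3)*(l - 1)*(l + 4)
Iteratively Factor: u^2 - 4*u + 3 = (u - 1)*(u - 3)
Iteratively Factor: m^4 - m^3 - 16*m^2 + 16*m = (m - 1)*(m^3 - 16*m) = (m - 4)*(m - 1)*(m^2 + 4*m) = m*(m - 4)*(m - 1)*(m + 4)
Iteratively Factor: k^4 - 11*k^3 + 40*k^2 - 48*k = (k - 4)*(k^3 - 7*k^2 + 12*k) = (k - 4)^2*(k^2 - 3*k) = k*(k - 4)^2*(k - 3)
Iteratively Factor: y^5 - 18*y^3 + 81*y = (y)*(y^4 - 18*y^2 + 81) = y*(y + 3)*(y^3 - 3*y^2 - 9*y + 27) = y*(y + 3)^2*(y^2 - 6*y + 9) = y*(y - 3)*(y + 3)^2*(y - 3)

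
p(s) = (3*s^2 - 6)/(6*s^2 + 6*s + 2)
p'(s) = 6*s/(6*s^2 + 6*s + 2) + (-12*s - 6)*(3*s^2 - 6)/(6*s^2 + 6*s + 2)^2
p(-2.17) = 0.47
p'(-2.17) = -0.21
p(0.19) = -1.76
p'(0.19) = 4.67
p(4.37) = 0.36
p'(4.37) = 0.04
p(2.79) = 0.27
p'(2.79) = 0.10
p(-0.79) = -4.11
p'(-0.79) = -18.95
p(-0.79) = -4.11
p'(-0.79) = -18.95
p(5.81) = 0.40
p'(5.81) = 0.02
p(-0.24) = -6.43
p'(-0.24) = 20.58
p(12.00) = 0.45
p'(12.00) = 0.00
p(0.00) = -3.00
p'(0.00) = 9.00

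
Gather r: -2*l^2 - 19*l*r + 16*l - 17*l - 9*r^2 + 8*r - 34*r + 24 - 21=-2*l^2 - l - 9*r^2 + r*(-19*l - 26) + 3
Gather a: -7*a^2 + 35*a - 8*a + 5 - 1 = -7*a^2 + 27*a + 4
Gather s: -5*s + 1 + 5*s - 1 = 0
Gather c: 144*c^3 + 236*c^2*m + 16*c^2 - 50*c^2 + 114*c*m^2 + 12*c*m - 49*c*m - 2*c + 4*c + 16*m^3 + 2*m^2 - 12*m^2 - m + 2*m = 144*c^3 + c^2*(236*m - 34) + c*(114*m^2 - 37*m + 2) + 16*m^3 - 10*m^2 + m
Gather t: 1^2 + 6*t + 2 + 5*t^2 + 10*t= 5*t^2 + 16*t + 3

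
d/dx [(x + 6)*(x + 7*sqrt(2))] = 2*x + 6 + 7*sqrt(2)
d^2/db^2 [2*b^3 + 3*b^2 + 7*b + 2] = 12*b + 6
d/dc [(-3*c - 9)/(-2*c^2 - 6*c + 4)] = 3*(c^2 + 3*c - (c + 3)*(2*c + 3) - 2)/(2*(c^2 + 3*c - 2)^2)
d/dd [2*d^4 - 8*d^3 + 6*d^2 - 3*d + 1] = 8*d^3 - 24*d^2 + 12*d - 3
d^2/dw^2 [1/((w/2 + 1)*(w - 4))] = 4*((w - 4)^2 + (w - 4)*(w + 2) + (w + 2)^2)/((w - 4)^3*(w + 2)^3)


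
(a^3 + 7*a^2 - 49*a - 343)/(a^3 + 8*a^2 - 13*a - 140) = (a^2 - 49)/(a^2 + a - 20)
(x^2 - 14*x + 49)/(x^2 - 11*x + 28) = (x - 7)/(x - 4)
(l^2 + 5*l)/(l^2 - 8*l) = (l + 5)/(l - 8)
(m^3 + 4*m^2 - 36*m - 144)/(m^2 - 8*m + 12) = (m^2 + 10*m + 24)/(m - 2)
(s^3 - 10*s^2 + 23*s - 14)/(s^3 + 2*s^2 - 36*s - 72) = (s^3 - 10*s^2 + 23*s - 14)/(s^3 + 2*s^2 - 36*s - 72)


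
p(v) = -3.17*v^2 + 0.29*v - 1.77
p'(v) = 0.29 - 6.34*v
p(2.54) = -21.48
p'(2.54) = -15.81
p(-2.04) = -15.55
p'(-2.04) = 13.22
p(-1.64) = -10.77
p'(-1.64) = 10.69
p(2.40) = -19.33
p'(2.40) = -14.93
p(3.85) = -47.64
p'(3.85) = -24.12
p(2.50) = -20.86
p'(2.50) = -15.56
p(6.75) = -144.25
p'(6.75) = -42.50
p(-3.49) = -41.39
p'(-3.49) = 22.42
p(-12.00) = -461.73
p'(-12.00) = 76.37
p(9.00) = -255.93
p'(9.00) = -56.77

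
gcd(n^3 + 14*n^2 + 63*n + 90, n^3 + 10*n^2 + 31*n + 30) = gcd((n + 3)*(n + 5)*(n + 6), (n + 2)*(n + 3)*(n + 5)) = n^2 + 8*n + 15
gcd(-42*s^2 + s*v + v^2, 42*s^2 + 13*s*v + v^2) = 7*s + v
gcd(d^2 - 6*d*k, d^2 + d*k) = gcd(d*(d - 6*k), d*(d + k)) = d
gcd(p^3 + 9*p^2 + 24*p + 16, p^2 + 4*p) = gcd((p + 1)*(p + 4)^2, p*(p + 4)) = p + 4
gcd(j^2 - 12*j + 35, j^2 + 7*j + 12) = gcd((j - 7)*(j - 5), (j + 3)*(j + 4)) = 1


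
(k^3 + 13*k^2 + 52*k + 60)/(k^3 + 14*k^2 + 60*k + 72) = (k + 5)/(k + 6)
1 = 1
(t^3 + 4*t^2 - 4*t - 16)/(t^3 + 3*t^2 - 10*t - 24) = (t - 2)/(t - 3)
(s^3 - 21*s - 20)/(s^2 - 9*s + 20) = (s^2 + 5*s + 4)/(s - 4)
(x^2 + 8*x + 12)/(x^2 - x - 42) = (x + 2)/(x - 7)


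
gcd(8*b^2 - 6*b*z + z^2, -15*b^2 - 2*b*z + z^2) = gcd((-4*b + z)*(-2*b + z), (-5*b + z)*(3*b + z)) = 1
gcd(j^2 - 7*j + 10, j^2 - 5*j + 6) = j - 2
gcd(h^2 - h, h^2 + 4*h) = h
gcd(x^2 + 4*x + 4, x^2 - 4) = x + 2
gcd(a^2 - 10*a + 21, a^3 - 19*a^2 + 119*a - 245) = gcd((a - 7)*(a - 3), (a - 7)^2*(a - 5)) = a - 7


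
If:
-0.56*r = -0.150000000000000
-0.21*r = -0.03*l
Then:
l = 1.88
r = 0.27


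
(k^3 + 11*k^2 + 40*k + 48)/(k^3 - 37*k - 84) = (k + 4)/(k - 7)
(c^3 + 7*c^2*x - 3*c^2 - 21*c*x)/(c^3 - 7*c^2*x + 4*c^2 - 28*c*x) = (c^2 + 7*c*x - 3*c - 21*x)/(c^2 - 7*c*x + 4*c - 28*x)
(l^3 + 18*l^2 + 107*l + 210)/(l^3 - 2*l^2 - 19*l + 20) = (l^3 + 18*l^2 + 107*l + 210)/(l^3 - 2*l^2 - 19*l + 20)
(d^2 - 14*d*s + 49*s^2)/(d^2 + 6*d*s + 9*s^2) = (d^2 - 14*d*s + 49*s^2)/(d^2 + 6*d*s + 9*s^2)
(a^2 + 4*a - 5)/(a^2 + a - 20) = (a - 1)/(a - 4)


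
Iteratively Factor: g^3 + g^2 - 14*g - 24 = (g + 2)*(g^2 - g - 12) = (g + 2)*(g + 3)*(g - 4)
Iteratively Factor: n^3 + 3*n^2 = (n + 3)*(n^2) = n*(n + 3)*(n)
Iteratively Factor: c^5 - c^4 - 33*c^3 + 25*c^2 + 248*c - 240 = (c - 5)*(c^4 + 4*c^3 - 13*c^2 - 40*c + 48) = (c - 5)*(c - 1)*(c^3 + 5*c^2 - 8*c - 48) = (c - 5)*(c - 1)*(c + 4)*(c^2 + c - 12) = (c - 5)*(c - 3)*(c - 1)*(c + 4)*(c + 4)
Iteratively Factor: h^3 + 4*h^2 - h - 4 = (h + 4)*(h^2 - 1) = (h - 1)*(h + 4)*(h + 1)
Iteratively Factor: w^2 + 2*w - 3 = (w - 1)*(w + 3)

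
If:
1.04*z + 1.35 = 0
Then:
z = -1.30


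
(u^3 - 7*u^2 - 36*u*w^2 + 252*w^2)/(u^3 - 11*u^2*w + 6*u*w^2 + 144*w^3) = (u^2 + 6*u*w - 7*u - 42*w)/(u^2 - 5*u*w - 24*w^2)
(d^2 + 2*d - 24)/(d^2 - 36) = (d - 4)/(d - 6)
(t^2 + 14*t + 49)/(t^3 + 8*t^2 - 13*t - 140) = (t + 7)/(t^2 + t - 20)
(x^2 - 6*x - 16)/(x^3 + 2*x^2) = (x - 8)/x^2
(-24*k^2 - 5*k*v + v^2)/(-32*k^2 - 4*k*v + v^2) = (3*k + v)/(4*k + v)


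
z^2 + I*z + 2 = (z - I)*(z + 2*I)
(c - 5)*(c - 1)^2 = c^3 - 7*c^2 + 11*c - 5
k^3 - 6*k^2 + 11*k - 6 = (k - 3)*(k - 2)*(k - 1)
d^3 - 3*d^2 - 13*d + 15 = (d - 5)*(d - 1)*(d + 3)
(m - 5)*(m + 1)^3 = m^4 - 2*m^3 - 12*m^2 - 14*m - 5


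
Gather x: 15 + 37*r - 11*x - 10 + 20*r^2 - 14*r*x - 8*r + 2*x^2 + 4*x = 20*r^2 + 29*r + 2*x^2 + x*(-14*r - 7) + 5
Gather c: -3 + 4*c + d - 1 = 4*c + d - 4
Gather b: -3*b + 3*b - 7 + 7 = 0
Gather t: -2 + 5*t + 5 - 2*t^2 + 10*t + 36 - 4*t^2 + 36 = -6*t^2 + 15*t + 75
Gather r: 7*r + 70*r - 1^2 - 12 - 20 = 77*r - 33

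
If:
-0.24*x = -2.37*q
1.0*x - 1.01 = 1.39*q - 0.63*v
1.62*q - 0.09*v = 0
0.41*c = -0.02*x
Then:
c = -0.02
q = 0.05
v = 0.92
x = 0.50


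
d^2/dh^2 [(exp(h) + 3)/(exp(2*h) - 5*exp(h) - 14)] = (exp(4*h) + 17*exp(3*h) + 39*exp(2*h) + 173*exp(h) - 14)*exp(h)/(exp(6*h) - 15*exp(5*h) + 33*exp(4*h) + 295*exp(3*h) - 462*exp(2*h) - 2940*exp(h) - 2744)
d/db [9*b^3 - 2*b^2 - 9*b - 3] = 27*b^2 - 4*b - 9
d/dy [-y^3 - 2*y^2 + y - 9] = -3*y^2 - 4*y + 1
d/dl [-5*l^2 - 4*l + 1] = -10*l - 4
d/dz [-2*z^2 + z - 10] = 1 - 4*z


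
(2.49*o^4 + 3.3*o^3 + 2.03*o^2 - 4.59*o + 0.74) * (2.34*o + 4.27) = 5.8266*o^5 + 18.3543*o^4 + 18.8412*o^3 - 2.0725*o^2 - 17.8677*o + 3.1598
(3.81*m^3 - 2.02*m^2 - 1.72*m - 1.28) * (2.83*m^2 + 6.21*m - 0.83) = 10.7823*m^5 + 17.9435*m^4 - 20.5741*m^3 - 12.627*m^2 - 6.5212*m + 1.0624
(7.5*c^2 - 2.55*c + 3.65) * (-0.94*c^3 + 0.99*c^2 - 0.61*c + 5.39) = -7.05*c^5 + 9.822*c^4 - 10.5305*c^3 + 45.594*c^2 - 15.971*c + 19.6735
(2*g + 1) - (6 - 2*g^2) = 2*g^2 + 2*g - 5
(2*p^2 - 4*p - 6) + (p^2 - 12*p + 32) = 3*p^2 - 16*p + 26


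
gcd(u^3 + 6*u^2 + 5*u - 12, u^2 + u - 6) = u + 3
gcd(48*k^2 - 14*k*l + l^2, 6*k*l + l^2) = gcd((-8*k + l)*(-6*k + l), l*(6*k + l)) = 1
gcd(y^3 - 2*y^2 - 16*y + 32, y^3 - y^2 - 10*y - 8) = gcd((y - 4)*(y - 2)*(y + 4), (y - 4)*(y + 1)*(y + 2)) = y - 4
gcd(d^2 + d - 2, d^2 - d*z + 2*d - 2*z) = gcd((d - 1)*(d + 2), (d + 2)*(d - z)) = d + 2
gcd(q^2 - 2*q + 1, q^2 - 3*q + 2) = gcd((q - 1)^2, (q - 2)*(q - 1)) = q - 1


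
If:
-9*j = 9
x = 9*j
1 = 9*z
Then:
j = -1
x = -9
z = 1/9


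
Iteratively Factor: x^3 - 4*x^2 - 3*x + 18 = (x - 3)*(x^2 - x - 6) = (x - 3)*(x + 2)*(x - 3)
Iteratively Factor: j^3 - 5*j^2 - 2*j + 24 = (j + 2)*(j^2 - 7*j + 12) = (j - 4)*(j + 2)*(j - 3)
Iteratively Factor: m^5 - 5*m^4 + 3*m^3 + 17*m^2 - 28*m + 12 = (m - 1)*(m^4 - 4*m^3 - m^2 + 16*m - 12) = (m - 2)*(m - 1)*(m^3 - 2*m^2 - 5*m + 6) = (m - 2)*(m - 1)^2*(m^2 - m - 6) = (m - 3)*(m - 2)*(m - 1)^2*(m + 2)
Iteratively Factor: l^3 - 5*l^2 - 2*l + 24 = (l + 2)*(l^2 - 7*l + 12) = (l - 3)*(l + 2)*(l - 4)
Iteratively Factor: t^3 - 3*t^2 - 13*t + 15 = (t - 5)*(t^2 + 2*t - 3) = (t - 5)*(t + 3)*(t - 1)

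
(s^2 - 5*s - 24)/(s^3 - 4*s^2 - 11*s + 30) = (s - 8)/(s^2 - 7*s + 10)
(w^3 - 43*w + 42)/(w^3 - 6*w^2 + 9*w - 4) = (w^2 + w - 42)/(w^2 - 5*w + 4)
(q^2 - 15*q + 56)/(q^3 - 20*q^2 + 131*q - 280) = 1/(q - 5)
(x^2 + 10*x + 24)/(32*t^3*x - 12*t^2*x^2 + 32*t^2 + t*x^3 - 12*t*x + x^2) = (x^2 + 10*x + 24)/(32*t^3*x - 12*t^2*x^2 + 32*t^2 + t*x^3 - 12*t*x + x^2)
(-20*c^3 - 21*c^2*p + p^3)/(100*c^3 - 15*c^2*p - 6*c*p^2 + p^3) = (c + p)/(-5*c + p)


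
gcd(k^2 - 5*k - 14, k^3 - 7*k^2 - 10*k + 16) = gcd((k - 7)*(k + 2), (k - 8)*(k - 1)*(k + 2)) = k + 2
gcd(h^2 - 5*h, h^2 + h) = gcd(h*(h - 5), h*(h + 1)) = h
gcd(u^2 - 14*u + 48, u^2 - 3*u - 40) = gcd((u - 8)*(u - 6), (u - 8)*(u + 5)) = u - 8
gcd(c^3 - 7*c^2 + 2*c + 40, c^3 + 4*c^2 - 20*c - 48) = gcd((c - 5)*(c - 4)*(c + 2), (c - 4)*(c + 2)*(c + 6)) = c^2 - 2*c - 8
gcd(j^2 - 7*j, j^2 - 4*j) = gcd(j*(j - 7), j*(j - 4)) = j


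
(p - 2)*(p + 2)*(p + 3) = p^3 + 3*p^2 - 4*p - 12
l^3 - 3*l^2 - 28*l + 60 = (l - 6)*(l - 2)*(l + 5)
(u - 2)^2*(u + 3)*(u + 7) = u^4 + 6*u^3 - 15*u^2 - 44*u + 84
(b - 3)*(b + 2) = b^2 - b - 6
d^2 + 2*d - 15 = (d - 3)*(d + 5)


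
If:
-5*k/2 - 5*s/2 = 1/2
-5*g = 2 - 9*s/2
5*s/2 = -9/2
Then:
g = -101/50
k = 8/5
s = -9/5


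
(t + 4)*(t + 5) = t^2 + 9*t + 20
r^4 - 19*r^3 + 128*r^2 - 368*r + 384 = (r - 8)*(r - 4)^2*(r - 3)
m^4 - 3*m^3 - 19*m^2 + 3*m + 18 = (m - 6)*(m - 1)*(m + 1)*(m + 3)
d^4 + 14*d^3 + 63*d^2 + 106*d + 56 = (d + 1)*(d + 2)*(d + 4)*(d + 7)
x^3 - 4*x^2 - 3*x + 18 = (x - 3)^2*(x + 2)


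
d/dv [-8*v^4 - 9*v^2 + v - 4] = -32*v^3 - 18*v + 1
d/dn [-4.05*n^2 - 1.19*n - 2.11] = -8.1*n - 1.19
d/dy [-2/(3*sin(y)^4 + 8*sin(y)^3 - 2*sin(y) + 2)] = 4*(6*sin(y)^3 + 12*sin(y)^2 - 1)*cos(y)/(3*sin(y)^4 + 8*sin(y)^3 - 2*sin(y) + 2)^2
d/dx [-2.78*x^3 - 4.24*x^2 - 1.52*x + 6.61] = -8.34*x^2 - 8.48*x - 1.52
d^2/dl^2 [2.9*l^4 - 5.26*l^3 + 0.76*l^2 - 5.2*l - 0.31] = 34.8*l^2 - 31.56*l + 1.52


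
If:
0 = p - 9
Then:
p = 9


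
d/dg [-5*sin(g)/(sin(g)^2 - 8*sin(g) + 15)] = 5*(sin(g)^2 - 15)*cos(g)/((sin(g) - 5)^2*(sin(g) - 3)^2)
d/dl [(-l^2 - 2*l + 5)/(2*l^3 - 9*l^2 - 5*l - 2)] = (2*l^4 + 8*l^3 - 43*l^2 + 94*l + 29)/(4*l^6 - 36*l^5 + 61*l^4 + 82*l^3 + 61*l^2 + 20*l + 4)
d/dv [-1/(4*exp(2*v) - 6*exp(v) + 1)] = (8*exp(v) - 6)*exp(v)/(4*exp(2*v) - 6*exp(v) + 1)^2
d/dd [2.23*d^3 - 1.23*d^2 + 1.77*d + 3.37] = 6.69*d^2 - 2.46*d + 1.77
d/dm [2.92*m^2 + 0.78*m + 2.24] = 5.84*m + 0.78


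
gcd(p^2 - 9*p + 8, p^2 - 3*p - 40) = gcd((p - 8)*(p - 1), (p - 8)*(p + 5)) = p - 8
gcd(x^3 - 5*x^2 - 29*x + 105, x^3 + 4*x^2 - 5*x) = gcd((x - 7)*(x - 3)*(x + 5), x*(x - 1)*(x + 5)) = x + 5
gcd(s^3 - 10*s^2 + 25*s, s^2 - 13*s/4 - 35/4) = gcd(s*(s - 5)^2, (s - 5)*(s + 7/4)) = s - 5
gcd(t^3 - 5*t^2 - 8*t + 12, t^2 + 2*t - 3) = t - 1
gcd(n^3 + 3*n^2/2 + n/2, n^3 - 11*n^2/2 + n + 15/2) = n + 1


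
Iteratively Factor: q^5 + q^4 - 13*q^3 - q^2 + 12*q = (q + 1)*(q^4 - 13*q^2 + 12*q) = (q + 1)*(q + 4)*(q^3 - 4*q^2 + 3*q) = q*(q + 1)*(q + 4)*(q^2 - 4*q + 3) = q*(q - 1)*(q + 1)*(q + 4)*(q - 3)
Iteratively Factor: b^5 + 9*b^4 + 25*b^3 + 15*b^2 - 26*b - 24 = (b + 2)*(b^4 + 7*b^3 + 11*b^2 - 7*b - 12) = (b + 2)*(b + 3)*(b^3 + 4*b^2 - b - 4) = (b + 2)*(b + 3)*(b + 4)*(b^2 - 1) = (b - 1)*(b + 2)*(b + 3)*(b + 4)*(b + 1)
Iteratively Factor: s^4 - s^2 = (s + 1)*(s^3 - s^2) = s*(s + 1)*(s^2 - s) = s*(s - 1)*(s + 1)*(s)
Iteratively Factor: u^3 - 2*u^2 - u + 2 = (u + 1)*(u^2 - 3*u + 2) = (u - 1)*(u + 1)*(u - 2)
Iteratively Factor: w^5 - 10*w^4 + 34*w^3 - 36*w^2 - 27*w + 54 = (w - 3)*(w^4 - 7*w^3 + 13*w^2 + 3*w - 18) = (w - 3)*(w - 2)*(w^3 - 5*w^2 + 3*w + 9) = (w - 3)^2*(w - 2)*(w^2 - 2*w - 3) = (w - 3)^3*(w - 2)*(w + 1)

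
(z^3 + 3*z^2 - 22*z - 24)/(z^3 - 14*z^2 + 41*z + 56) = (z^2 + 2*z - 24)/(z^2 - 15*z + 56)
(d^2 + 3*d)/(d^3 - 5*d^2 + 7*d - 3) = d*(d + 3)/(d^3 - 5*d^2 + 7*d - 3)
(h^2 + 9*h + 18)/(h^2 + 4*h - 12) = (h + 3)/(h - 2)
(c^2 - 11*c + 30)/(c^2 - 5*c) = (c - 6)/c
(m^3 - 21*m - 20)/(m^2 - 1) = (m^2 - m - 20)/(m - 1)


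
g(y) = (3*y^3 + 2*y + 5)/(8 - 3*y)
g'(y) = (9*y^2 + 2)/(8 - 3*y) + 3*(3*y^3 + 2*y + 5)/(8 - 3*y)^2 = (-18*y^3 + 72*y^2 + 31)/(9*y^2 - 48*y + 64)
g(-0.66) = 0.28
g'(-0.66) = 0.68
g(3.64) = -53.76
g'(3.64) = 13.71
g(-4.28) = -11.46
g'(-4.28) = 6.36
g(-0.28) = 0.49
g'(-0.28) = 0.47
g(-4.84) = -15.31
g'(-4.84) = 7.41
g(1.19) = 2.81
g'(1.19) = 5.23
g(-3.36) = -6.39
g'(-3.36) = 4.67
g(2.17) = 26.84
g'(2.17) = 83.83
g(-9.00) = -62.86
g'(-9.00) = 15.50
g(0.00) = 0.62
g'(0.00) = 0.48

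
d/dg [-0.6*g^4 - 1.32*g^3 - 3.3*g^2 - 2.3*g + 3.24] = -2.4*g^3 - 3.96*g^2 - 6.6*g - 2.3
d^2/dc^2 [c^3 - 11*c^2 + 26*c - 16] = 6*c - 22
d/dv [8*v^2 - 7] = 16*v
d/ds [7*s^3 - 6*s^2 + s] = 21*s^2 - 12*s + 1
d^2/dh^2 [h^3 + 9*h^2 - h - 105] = 6*h + 18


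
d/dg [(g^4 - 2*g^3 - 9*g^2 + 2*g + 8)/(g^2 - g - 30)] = (2*g^5 - 5*g^4 - 116*g^3 + 187*g^2 + 524*g - 52)/(g^4 - 2*g^3 - 59*g^2 + 60*g + 900)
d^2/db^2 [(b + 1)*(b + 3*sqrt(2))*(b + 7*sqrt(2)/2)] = 6*b + 2 + 13*sqrt(2)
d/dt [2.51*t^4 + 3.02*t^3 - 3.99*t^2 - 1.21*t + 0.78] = 10.04*t^3 + 9.06*t^2 - 7.98*t - 1.21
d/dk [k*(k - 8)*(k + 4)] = 3*k^2 - 8*k - 32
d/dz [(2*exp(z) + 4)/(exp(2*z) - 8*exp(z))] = 2*(-exp(2*z) - 4*exp(z) + 16)*exp(-z)/(exp(2*z) - 16*exp(z) + 64)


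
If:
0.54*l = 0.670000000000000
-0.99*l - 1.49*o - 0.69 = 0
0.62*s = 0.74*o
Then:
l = 1.24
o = -1.29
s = -1.54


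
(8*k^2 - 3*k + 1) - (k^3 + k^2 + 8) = -k^3 + 7*k^2 - 3*k - 7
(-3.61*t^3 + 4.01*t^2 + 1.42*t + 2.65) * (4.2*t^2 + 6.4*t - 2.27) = -15.162*t^5 - 6.262*t^4 + 39.8227*t^3 + 11.1153*t^2 + 13.7366*t - 6.0155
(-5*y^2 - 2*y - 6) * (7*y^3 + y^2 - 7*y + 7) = -35*y^5 - 19*y^4 - 9*y^3 - 27*y^2 + 28*y - 42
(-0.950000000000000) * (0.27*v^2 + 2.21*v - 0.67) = -0.2565*v^2 - 2.0995*v + 0.6365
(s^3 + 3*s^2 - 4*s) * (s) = s^4 + 3*s^3 - 4*s^2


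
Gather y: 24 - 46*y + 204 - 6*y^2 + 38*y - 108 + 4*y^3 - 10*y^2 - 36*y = 4*y^3 - 16*y^2 - 44*y + 120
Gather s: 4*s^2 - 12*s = 4*s^2 - 12*s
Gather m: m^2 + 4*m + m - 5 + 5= m^2 + 5*m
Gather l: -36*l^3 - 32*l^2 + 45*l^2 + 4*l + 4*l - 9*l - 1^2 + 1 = -36*l^3 + 13*l^2 - l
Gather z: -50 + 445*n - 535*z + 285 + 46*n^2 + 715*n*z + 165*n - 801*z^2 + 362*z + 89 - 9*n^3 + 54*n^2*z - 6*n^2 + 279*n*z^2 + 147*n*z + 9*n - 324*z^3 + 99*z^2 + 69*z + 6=-9*n^3 + 40*n^2 + 619*n - 324*z^3 + z^2*(279*n - 702) + z*(54*n^2 + 862*n - 104) + 330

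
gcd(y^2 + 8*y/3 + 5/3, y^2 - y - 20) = 1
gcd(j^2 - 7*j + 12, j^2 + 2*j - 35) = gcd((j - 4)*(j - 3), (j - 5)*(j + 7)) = 1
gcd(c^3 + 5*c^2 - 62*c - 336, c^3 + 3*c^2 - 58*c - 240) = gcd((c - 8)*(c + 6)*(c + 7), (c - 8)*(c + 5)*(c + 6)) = c^2 - 2*c - 48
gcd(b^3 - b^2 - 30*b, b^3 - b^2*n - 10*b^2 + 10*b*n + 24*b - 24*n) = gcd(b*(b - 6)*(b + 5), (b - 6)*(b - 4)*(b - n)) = b - 6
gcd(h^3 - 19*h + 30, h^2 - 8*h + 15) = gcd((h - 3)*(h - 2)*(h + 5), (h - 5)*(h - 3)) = h - 3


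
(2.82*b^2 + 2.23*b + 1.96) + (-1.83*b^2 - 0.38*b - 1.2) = 0.99*b^2 + 1.85*b + 0.76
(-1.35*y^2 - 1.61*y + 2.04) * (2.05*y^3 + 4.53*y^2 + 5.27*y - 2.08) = -2.7675*y^5 - 9.416*y^4 - 10.2258*y^3 + 3.5645*y^2 + 14.0996*y - 4.2432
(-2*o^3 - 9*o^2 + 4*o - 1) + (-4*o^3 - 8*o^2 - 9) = -6*o^3 - 17*o^2 + 4*o - 10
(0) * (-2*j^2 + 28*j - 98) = 0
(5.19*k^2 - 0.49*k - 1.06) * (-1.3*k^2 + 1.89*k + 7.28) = -6.747*k^4 + 10.4461*k^3 + 38.2351*k^2 - 5.5706*k - 7.7168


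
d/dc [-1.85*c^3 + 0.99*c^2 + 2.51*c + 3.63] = -5.55*c^2 + 1.98*c + 2.51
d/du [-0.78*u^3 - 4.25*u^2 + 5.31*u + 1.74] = -2.34*u^2 - 8.5*u + 5.31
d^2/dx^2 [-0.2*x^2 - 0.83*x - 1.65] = -0.400000000000000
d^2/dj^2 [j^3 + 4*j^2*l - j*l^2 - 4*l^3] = 6*j + 8*l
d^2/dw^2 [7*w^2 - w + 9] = 14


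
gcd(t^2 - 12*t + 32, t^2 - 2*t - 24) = 1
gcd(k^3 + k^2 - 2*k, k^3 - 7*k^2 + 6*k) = k^2 - k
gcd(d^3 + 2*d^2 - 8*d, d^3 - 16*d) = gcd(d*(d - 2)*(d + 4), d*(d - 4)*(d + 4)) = d^2 + 4*d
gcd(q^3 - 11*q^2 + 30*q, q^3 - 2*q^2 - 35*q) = q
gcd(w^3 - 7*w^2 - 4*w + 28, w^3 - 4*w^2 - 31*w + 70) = w^2 - 9*w + 14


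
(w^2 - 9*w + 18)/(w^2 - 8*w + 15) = (w - 6)/(w - 5)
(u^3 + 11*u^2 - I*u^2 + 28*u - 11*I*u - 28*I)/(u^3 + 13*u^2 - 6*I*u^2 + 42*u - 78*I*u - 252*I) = (u^2 + u*(4 - I) - 4*I)/(u^2 + 6*u*(1 - I) - 36*I)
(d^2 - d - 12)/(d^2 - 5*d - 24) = (d - 4)/(d - 8)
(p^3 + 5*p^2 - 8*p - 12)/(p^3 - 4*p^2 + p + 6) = (p + 6)/(p - 3)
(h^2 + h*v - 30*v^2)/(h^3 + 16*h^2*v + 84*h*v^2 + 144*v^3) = (h - 5*v)/(h^2 + 10*h*v + 24*v^2)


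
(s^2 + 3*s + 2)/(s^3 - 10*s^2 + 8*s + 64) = (s + 1)/(s^2 - 12*s + 32)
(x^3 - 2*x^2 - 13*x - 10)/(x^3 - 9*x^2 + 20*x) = (x^2 + 3*x + 2)/(x*(x - 4))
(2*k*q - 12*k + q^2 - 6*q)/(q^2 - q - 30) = (2*k + q)/(q + 5)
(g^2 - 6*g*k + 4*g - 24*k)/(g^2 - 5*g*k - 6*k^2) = (g + 4)/(g + k)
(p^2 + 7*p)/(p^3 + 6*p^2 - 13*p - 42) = p/(p^2 - p - 6)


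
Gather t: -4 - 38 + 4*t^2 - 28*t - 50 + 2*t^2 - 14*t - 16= 6*t^2 - 42*t - 108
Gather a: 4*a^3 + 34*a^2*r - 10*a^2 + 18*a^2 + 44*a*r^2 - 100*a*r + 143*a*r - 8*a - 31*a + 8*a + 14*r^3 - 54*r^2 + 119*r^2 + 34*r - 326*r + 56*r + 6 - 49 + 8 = 4*a^3 + a^2*(34*r + 8) + a*(44*r^2 + 43*r - 31) + 14*r^3 + 65*r^2 - 236*r - 35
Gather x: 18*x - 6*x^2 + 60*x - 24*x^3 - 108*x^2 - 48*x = -24*x^3 - 114*x^2 + 30*x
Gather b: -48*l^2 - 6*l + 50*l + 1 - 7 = -48*l^2 + 44*l - 6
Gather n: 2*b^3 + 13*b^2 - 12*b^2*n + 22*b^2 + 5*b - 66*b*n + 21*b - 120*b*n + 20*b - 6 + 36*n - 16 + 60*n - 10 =2*b^3 + 35*b^2 + 46*b + n*(-12*b^2 - 186*b + 96) - 32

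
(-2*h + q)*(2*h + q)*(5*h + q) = -20*h^3 - 4*h^2*q + 5*h*q^2 + q^3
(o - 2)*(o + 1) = o^2 - o - 2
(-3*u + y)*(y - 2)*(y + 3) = -3*u*y^2 - 3*u*y + 18*u + y^3 + y^2 - 6*y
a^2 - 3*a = a*(a - 3)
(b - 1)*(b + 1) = b^2 - 1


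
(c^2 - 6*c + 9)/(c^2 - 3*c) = (c - 3)/c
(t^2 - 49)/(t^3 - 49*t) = 1/t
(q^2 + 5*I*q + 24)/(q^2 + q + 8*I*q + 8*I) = (q - 3*I)/(q + 1)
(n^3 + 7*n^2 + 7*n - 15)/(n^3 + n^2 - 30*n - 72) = (n^2 + 4*n - 5)/(n^2 - 2*n - 24)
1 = 1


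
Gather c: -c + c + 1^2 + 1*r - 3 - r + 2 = 0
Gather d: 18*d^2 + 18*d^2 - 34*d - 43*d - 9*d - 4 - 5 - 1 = 36*d^2 - 86*d - 10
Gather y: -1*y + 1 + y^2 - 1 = y^2 - y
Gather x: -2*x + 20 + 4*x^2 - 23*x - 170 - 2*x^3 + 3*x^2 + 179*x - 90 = -2*x^3 + 7*x^2 + 154*x - 240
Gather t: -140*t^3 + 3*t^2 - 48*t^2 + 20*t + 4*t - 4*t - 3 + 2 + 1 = -140*t^3 - 45*t^2 + 20*t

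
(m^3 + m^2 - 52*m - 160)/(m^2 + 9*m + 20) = m - 8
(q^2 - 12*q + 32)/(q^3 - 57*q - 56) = (q - 4)/(q^2 + 8*q + 7)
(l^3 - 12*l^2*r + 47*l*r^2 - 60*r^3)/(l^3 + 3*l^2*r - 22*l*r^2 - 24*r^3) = (l^2 - 8*l*r + 15*r^2)/(l^2 + 7*l*r + 6*r^2)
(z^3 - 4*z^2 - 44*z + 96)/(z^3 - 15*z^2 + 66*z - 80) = (z + 6)/(z - 5)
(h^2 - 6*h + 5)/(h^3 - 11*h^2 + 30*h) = (h - 1)/(h*(h - 6))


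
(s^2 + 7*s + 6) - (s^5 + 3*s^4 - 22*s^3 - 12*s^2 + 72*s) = -s^5 - 3*s^4 + 22*s^3 + 13*s^2 - 65*s + 6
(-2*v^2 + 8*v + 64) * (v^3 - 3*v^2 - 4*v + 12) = -2*v^5 + 14*v^4 + 48*v^3 - 248*v^2 - 160*v + 768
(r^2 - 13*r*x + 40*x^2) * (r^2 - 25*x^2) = r^4 - 13*r^3*x + 15*r^2*x^2 + 325*r*x^3 - 1000*x^4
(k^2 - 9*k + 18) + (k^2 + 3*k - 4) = 2*k^2 - 6*k + 14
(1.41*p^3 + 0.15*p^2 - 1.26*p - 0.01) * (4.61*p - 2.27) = 6.5001*p^4 - 2.5092*p^3 - 6.1491*p^2 + 2.8141*p + 0.0227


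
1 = 1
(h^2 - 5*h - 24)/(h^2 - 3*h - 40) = (h + 3)/(h + 5)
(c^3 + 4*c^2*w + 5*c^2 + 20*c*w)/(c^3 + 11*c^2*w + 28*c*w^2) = (c + 5)/(c + 7*w)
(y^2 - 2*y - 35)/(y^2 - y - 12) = (-y^2 + 2*y + 35)/(-y^2 + y + 12)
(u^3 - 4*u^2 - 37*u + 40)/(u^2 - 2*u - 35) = (u^2 - 9*u + 8)/(u - 7)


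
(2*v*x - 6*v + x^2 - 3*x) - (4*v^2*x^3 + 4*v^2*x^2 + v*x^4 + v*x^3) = -4*v^2*x^3 - 4*v^2*x^2 - v*x^4 - v*x^3 + 2*v*x - 6*v + x^2 - 3*x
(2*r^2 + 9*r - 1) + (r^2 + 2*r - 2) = 3*r^2 + 11*r - 3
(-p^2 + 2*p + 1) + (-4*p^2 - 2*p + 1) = 2 - 5*p^2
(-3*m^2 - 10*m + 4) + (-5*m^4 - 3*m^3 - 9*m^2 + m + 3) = -5*m^4 - 3*m^3 - 12*m^2 - 9*m + 7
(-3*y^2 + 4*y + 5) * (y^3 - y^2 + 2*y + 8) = -3*y^5 + 7*y^4 - 5*y^3 - 21*y^2 + 42*y + 40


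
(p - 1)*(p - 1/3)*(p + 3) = p^3 + 5*p^2/3 - 11*p/3 + 1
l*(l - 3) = l^2 - 3*l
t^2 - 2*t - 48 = (t - 8)*(t + 6)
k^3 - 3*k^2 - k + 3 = (k - 3)*(k - 1)*(k + 1)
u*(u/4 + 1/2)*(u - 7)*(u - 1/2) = u^4/4 - 11*u^3/8 - 23*u^2/8 + 7*u/4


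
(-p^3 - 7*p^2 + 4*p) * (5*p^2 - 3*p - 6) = -5*p^5 - 32*p^4 + 47*p^3 + 30*p^2 - 24*p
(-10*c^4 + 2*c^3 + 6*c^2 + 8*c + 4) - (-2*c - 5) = -10*c^4 + 2*c^3 + 6*c^2 + 10*c + 9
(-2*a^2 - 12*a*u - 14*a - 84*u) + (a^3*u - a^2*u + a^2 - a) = a^3*u - a^2*u - a^2 - 12*a*u - 15*a - 84*u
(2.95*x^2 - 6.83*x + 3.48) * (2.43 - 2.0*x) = -5.9*x^3 + 20.8285*x^2 - 23.5569*x + 8.4564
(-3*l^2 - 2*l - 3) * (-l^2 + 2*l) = 3*l^4 - 4*l^3 - l^2 - 6*l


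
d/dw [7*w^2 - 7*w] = 14*w - 7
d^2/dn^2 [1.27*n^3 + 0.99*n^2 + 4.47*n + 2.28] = 7.62*n + 1.98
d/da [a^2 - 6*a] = 2*a - 6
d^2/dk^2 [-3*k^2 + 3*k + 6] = -6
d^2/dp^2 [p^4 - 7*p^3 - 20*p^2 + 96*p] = 12*p^2 - 42*p - 40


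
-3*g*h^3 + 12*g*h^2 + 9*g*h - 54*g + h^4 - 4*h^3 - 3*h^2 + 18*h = (-3*g + h)*(h - 3)^2*(h + 2)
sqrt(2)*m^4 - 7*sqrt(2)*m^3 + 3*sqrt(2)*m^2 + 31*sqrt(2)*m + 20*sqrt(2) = (m - 5)*(m - 4)*(m + 1)*(sqrt(2)*m + sqrt(2))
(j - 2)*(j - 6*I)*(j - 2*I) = j^3 - 2*j^2 - 8*I*j^2 - 12*j + 16*I*j + 24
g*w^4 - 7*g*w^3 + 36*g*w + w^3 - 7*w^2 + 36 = (w - 6)*(w - 3)*(w + 2)*(g*w + 1)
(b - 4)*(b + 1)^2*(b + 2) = b^4 - 11*b^2 - 18*b - 8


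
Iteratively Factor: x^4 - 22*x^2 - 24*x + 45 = (x + 3)*(x^3 - 3*x^2 - 13*x + 15) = (x + 3)^2*(x^2 - 6*x + 5) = (x - 5)*(x + 3)^2*(x - 1)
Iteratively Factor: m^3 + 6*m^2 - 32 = (m + 4)*(m^2 + 2*m - 8) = (m + 4)^2*(m - 2)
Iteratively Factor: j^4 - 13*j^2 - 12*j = (j)*(j^3 - 13*j - 12) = j*(j + 3)*(j^2 - 3*j - 4) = j*(j + 1)*(j + 3)*(j - 4)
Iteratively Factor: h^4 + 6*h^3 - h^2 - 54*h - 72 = (h + 4)*(h^3 + 2*h^2 - 9*h - 18) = (h - 3)*(h + 4)*(h^2 + 5*h + 6) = (h - 3)*(h + 2)*(h + 4)*(h + 3)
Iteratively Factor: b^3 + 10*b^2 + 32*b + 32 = (b + 4)*(b^2 + 6*b + 8) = (b + 2)*(b + 4)*(b + 4)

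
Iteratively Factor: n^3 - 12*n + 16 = (n - 2)*(n^2 + 2*n - 8) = (n - 2)*(n + 4)*(n - 2)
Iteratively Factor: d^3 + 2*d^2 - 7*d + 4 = (d - 1)*(d^2 + 3*d - 4) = (d - 1)*(d + 4)*(d - 1)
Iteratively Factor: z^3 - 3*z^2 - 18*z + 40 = (z - 5)*(z^2 + 2*z - 8) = (z - 5)*(z + 4)*(z - 2)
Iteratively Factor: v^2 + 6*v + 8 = (v + 4)*(v + 2)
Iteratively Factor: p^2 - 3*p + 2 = (p - 2)*(p - 1)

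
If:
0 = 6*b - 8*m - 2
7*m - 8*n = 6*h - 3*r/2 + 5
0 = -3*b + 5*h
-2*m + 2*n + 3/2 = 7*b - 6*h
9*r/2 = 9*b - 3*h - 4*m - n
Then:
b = 115/1042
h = 69/1042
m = -697/4168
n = -3041/4168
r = 3047/6252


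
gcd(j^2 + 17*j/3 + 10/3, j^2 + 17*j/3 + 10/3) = j^2 + 17*j/3 + 10/3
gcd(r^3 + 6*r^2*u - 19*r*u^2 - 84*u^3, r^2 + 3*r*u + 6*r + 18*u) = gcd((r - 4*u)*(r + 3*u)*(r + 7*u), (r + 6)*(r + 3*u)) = r + 3*u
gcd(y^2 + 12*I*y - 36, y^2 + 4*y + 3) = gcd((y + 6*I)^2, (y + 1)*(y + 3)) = 1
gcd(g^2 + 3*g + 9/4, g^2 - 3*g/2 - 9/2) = g + 3/2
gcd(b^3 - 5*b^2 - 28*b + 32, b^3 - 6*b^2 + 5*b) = b - 1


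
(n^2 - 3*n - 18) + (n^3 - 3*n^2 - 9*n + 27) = n^3 - 2*n^2 - 12*n + 9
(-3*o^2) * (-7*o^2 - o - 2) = 21*o^4 + 3*o^3 + 6*o^2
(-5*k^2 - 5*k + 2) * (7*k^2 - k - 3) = -35*k^4 - 30*k^3 + 34*k^2 + 13*k - 6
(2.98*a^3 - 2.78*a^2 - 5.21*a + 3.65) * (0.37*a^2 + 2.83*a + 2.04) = 1.1026*a^5 + 7.4048*a^4 - 3.7159*a^3 - 19.065*a^2 - 0.298900000000001*a + 7.446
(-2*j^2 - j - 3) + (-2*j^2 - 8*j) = -4*j^2 - 9*j - 3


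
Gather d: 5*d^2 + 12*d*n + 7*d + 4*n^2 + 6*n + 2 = 5*d^2 + d*(12*n + 7) + 4*n^2 + 6*n + 2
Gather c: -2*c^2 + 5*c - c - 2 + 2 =-2*c^2 + 4*c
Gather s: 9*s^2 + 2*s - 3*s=9*s^2 - s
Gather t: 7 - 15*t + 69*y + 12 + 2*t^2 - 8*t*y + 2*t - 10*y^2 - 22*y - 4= 2*t^2 + t*(-8*y - 13) - 10*y^2 + 47*y + 15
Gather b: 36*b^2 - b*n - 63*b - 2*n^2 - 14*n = 36*b^2 + b*(-n - 63) - 2*n^2 - 14*n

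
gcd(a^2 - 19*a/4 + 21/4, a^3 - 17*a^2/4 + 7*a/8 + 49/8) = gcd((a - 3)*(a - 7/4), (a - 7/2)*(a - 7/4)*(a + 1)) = a - 7/4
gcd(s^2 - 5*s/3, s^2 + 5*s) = s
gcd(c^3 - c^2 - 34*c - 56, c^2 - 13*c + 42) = c - 7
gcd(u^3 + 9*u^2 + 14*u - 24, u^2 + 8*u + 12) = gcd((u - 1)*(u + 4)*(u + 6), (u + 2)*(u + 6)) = u + 6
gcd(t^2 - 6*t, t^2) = t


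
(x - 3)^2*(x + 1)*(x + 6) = x^4 + x^3 - 27*x^2 + 27*x + 54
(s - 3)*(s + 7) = s^2 + 4*s - 21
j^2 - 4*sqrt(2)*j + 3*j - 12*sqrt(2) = (j + 3)*(j - 4*sqrt(2))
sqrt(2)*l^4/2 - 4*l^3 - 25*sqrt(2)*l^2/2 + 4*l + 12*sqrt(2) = (l/2 + sqrt(2))*(l - 1)*(l - 6*sqrt(2))*(sqrt(2)*l + sqrt(2))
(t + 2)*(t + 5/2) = t^2 + 9*t/2 + 5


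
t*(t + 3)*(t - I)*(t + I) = t^4 + 3*t^3 + t^2 + 3*t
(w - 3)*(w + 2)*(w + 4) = w^3 + 3*w^2 - 10*w - 24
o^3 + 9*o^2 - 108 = (o - 3)*(o + 6)^2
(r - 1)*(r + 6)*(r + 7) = r^3 + 12*r^2 + 29*r - 42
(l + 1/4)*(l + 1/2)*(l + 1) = l^3 + 7*l^2/4 + 7*l/8 + 1/8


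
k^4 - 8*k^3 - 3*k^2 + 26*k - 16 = (k - 8)*(k - 1)^2*(k + 2)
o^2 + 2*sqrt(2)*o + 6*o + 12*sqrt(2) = (o + 6)*(o + 2*sqrt(2))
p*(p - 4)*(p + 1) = p^3 - 3*p^2 - 4*p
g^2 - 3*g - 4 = (g - 4)*(g + 1)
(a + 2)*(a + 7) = a^2 + 9*a + 14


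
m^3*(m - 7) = m^4 - 7*m^3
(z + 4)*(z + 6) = z^2 + 10*z + 24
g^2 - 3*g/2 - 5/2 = (g - 5/2)*(g + 1)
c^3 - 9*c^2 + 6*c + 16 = (c - 8)*(c - 2)*(c + 1)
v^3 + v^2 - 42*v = v*(v - 6)*(v + 7)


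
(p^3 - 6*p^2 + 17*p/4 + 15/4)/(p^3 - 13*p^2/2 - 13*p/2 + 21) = (2*p^2 - 9*p - 5)/(2*(p^2 - 5*p - 14))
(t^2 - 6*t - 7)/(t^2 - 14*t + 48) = (t^2 - 6*t - 7)/(t^2 - 14*t + 48)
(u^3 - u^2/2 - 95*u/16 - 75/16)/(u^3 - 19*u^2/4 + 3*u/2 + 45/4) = (u + 5/4)/(u - 3)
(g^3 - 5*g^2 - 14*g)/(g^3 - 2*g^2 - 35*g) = (g + 2)/(g + 5)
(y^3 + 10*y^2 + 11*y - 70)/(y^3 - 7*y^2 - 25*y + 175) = (y^2 + 5*y - 14)/(y^2 - 12*y + 35)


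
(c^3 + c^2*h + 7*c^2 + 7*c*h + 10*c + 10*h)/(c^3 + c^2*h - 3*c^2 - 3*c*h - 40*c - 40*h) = (c + 2)/(c - 8)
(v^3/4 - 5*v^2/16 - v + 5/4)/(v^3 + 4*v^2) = (4*v^3 - 5*v^2 - 16*v + 20)/(16*v^2*(v + 4))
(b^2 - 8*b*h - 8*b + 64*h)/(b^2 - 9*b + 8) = (b - 8*h)/(b - 1)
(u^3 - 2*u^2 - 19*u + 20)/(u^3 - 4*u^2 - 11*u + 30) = (u^2 + 3*u - 4)/(u^2 + u - 6)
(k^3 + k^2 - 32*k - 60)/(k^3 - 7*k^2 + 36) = (k + 5)/(k - 3)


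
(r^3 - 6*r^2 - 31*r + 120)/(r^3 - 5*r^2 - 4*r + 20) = (r^3 - 6*r^2 - 31*r + 120)/(r^3 - 5*r^2 - 4*r + 20)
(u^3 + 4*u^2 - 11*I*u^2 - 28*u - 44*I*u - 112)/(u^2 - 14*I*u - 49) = (u^2 + 4*u*(1 - I) - 16*I)/(u - 7*I)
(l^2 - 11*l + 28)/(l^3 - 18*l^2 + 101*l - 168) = (l - 4)/(l^2 - 11*l + 24)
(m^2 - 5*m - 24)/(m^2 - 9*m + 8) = (m + 3)/(m - 1)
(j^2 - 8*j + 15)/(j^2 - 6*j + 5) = (j - 3)/(j - 1)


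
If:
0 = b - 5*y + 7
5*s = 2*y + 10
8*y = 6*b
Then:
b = 28/11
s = 152/55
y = 21/11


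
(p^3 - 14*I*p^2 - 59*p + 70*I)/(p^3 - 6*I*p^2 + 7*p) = (p^2 - 7*I*p - 10)/(p*(p + I))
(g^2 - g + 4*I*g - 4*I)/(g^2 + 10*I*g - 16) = (g^2 - g + 4*I*g - 4*I)/(g^2 + 10*I*g - 16)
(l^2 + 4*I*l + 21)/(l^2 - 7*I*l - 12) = (l + 7*I)/(l - 4*I)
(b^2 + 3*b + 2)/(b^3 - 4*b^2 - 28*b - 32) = (b + 1)/(b^2 - 6*b - 16)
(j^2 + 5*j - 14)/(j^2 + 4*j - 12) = (j + 7)/(j + 6)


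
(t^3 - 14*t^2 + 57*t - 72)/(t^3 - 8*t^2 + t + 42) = (t^2 - 11*t + 24)/(t^2 - 5*t - 14)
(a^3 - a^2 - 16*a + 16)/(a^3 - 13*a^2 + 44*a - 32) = (a + 4)/(a - 8)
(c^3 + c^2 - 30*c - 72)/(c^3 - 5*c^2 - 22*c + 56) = (c^2 - 3*c - 18)/(c^2 - 9*c + 14)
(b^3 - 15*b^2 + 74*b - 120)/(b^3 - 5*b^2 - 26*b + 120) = (b - 5)/(b + 5)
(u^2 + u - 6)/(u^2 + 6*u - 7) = (u^2 + u - 6)/(u^2 + 6*u - 7)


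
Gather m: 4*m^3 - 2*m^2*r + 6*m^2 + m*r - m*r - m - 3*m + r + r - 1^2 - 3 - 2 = 4*m^3 + m^2*(6 - 2*r) - 4*m + 2*r - 6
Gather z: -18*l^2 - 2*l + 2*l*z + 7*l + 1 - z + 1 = -18*l^2 + 5*l + z*(2*l - 1) + 2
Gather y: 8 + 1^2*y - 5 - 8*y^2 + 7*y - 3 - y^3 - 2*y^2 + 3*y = -y^3 - 10*y^2 + 11*y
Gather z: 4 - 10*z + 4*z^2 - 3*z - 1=4*z^2 - 13*z + 3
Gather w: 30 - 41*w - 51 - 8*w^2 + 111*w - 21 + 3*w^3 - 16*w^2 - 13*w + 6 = 3*w^3 - 24*w^2 + 57*w - 36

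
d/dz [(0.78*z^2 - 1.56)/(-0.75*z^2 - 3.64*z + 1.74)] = (-2.8392*z^2 + 0.3744*z - 5.6784)/(0.5625*z^4 + 5.46*z^3 + 10.6396*z^2 - 12.6672*z + 3.0276)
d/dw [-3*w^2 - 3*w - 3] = -6*w - 3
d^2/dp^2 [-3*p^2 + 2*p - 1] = -6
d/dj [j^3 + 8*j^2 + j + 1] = 3*j^2 + 16*j + 1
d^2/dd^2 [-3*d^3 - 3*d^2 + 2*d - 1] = -18*d - 6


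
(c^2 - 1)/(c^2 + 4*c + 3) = (c - 1)/(c + 3)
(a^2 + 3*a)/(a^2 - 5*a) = (a + 3)/(a - 5)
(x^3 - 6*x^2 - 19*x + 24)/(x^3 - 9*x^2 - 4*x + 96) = (x - 1)/(x - 4)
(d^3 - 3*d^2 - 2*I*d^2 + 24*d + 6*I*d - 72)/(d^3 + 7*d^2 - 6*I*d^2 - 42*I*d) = (d^2 + d*(-3 + 4*I) - 12*I)/(d*(d + 7))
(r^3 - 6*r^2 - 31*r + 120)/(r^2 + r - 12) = (r^2 - 3*r - 40)/(r + 4)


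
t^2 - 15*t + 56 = (t - 8)*(t - 7)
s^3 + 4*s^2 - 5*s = s*(s - 1)*(s + 5)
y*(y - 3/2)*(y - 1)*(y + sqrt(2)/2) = y^4 - 5*y^3/2 + sqrt(2)*y^3/2 - 5*sqrt(2)*y^2/4 + 3*y^2/2 + 3*sqrt(2)*y/4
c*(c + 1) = c^2 + c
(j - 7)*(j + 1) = j^2 - 6*j - 7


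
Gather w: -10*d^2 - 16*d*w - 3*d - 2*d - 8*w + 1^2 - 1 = -10*d^2 - 5*d + w*(-16*d - 8)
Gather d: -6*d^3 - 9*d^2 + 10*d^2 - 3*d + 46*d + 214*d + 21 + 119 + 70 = -6*d^3 + d^2 + 257*d + 210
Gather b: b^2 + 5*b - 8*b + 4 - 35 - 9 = b^2 - 3*b - 40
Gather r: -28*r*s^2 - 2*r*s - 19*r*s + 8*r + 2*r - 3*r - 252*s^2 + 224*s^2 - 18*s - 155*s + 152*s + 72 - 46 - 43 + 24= r*(-28*s^2 - 21*s + 7) - 28*s^2 - 21*s + 7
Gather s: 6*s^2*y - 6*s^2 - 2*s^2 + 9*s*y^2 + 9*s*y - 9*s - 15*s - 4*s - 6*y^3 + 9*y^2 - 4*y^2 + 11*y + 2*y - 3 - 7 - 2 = s^2*(6*y - 8) + s*(9*y^2 + 9*y - 28) - 6*y^3 + 5*y^2 + 13*y - 12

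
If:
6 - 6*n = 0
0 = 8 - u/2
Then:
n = 1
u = 16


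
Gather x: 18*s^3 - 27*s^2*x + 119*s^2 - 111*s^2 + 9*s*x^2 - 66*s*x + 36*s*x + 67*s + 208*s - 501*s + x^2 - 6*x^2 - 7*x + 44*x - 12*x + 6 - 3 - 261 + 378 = 18*s^3 + 8*s^2 - 226*s + x^2*(9*s - 5) + x*(-27*s^2 - 30*s + 25) + 120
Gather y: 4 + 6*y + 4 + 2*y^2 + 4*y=2*y^2 + 10*y + 8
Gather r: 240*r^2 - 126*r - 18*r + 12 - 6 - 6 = 240*r^2 - 144*r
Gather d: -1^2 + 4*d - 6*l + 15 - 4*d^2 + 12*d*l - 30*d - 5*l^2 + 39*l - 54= -4*d^2 + d*(12*l - 26) - 5*l^2 + 33*l - 40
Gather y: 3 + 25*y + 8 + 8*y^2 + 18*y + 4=8*y^2 + 43*y + 15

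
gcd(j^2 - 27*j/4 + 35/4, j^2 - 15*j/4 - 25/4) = j - 5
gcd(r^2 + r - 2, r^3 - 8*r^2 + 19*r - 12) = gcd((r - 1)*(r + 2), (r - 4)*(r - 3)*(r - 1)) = r - 1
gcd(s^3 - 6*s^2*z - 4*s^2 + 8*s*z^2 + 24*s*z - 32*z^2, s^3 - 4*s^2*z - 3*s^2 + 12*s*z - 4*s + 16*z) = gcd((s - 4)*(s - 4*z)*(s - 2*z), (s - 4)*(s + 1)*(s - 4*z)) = -s^2 + 4*s*z + 4*s - 16*z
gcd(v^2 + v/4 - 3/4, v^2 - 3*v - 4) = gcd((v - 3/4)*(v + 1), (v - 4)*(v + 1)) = v + 1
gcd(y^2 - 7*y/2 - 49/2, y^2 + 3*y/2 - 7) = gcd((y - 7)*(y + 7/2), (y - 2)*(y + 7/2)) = y + 7/2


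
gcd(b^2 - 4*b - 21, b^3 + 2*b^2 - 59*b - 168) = b + 3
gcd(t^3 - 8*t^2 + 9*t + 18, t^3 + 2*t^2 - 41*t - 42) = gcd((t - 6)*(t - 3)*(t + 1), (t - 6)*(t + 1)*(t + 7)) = t^2 - 5*t - 6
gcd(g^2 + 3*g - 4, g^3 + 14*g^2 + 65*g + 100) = g + 4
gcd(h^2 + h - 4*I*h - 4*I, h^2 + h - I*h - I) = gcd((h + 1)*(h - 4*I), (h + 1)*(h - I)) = h + 1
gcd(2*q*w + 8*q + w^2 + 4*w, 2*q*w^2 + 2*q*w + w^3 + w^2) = 2*q + w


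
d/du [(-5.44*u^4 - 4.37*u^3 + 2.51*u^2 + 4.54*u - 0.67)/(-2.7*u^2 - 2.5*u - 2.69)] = (29.376*u^5 + 52.599*u^4 + 80.3844*u^3 + 41.2489*u^2 - 17.1218*u - 13.8876)/(7.29*u^4 + 13.5*u^3 + 20.776*u^2 + 13.45*u + 7.2361)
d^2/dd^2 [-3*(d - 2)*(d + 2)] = -6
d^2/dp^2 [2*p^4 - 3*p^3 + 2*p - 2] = 6*p*(4*p - 3)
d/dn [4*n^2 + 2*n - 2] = 8*n + 2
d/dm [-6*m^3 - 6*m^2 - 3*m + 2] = -18*m^2 - 12*m - 3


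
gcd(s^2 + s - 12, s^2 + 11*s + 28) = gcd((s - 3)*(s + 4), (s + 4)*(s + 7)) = s + 4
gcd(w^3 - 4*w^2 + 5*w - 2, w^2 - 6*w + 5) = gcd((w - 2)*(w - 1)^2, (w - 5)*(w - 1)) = w - 1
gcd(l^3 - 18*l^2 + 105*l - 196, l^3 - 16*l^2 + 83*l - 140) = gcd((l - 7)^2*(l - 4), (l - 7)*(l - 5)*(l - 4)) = l^2 - 11*l + 28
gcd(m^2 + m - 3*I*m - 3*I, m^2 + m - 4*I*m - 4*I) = m + 1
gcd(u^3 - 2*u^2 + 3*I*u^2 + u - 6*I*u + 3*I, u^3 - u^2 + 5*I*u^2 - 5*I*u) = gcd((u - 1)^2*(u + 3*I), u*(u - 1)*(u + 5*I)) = u - 1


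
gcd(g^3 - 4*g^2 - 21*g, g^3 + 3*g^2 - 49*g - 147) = g^2 - 4*g - 21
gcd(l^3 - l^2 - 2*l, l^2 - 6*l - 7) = l + 1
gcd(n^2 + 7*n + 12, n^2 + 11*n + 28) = n + 4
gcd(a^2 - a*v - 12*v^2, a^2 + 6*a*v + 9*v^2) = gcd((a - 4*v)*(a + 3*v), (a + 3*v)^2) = a + 3*v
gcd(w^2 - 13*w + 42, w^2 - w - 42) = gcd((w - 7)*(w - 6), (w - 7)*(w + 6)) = w - 7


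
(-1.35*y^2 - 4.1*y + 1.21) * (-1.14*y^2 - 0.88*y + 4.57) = 1.539*y^4 + 5.862*y^3 - 3.9409*y^2 - 19.8018*y + 5.5297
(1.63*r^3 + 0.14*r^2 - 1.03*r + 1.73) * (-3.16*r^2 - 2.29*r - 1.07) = -5.1508*r^5 - 4.1751*r^4 + 1.1901*r^3 - 3.2579*r^2 - 2.8596*r - 1.8511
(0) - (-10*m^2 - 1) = 10*m^2 + 1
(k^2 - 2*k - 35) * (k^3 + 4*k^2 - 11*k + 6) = k^5 + 2*k^4 - 54*k^3 - 112*k^2 + 373*k - 210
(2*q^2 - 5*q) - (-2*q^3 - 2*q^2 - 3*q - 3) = 2*q^3 + 4*q^2 - 2*q + 3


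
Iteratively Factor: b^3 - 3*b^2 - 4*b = (b + 1)*(b^2 - 4*b) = b*(b + 1)*(b - 4)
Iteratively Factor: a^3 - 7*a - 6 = (a - 3)*(a^2 + 3*a + 2) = (a - 3)*(a + 1)*(a + 2)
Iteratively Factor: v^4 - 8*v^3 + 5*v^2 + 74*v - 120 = (v - 4)*(v^3 - 4*v^2 - 11*v + 30) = (v - 4)*(v - 2)*(v^2 - 2*v - 15) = (v - 5)*(v - 4)*(v - 2)*(v + 3)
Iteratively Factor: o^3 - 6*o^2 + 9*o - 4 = (o - 1)*(o^2 - 5*o + 4) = (o - 4)*(o - 1)*(o - 1)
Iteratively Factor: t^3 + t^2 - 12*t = (t + 4)*(t^2 - 3*t) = (t - 3)*(t + 4)*(t)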